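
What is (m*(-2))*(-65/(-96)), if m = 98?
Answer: -3185/24 ≈ -132.71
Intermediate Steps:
(m*(-2))*(-65/(-96)) = (98*(-2))*(-65/(-96)) = -(-12740)*(-1)/96 = -196*65/96 = -3185/24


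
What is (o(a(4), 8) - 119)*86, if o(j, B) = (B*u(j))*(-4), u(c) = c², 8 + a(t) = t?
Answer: -54266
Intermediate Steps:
a(t) = -8 + t
o(j, B) = -4*B*j² (o(j, B) = (B*j²)*(-4) = -4*B*j²)
(o(a(4), 8) - 119)*86 = (-4*8*(-8 + 4)² - 119)*86 = (-4*8*(-4)² - 119)*86 = (-4*8*16 - 119)*86 = (-512 - 119)*86 = -631*86 = -54266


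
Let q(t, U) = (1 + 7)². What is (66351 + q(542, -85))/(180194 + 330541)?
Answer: 13283/102147 ≈ 0.13004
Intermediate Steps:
q(t, U) = 64 (q(t, U) = 8² = 64)
(66351 + q(542, -85))/(180194 + 330541) = (66351 + 64)/(180194 + 330541) = 66415/510735 = 66415*(1/510735) = 13283/102147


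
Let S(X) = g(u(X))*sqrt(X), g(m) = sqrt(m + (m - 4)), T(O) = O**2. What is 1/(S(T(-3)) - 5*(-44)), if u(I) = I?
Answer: 110/24137 - 3*sqrt(14)/48274 ≈ 0.0043248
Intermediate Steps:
g(m) = sqrt(-4 + 2*m) (g(m) = sqrt(m + (-4 + m)) = sqrt(-4 + 2*m))
S(X) = sqrt(X)*sqrt(-4 + 2*X) (S(X) = sqrt(-4 + 2*X)*sqrt(X) = sqrt(X)*sqrt(-4 + 2*X))
1/(S(T(-3)) - 5*(-44)) = 1/(sqrt(2)*sqrt((-3)**2)*sqrt(-2 + (-3)**2) - 5*(-44)) = 1/(sqrt(2)*sqrt(9)*sqrt(-2 + 9) + 220) = 1/(sqrt(2)*3*sqrt(7) + 220) = 1/(3*sqrt(14) + 220) = 1/(220 + 3*sqrt(14))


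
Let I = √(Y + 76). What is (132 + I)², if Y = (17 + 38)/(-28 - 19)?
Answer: (6204 + √165299)²/2209 ≈ 19783.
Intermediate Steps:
Y = -55/47 (Y = 55/(-47) = 55*(-1/47) = -55/47 ≈ -1.1702)
I = √165299/47 (I = √(-55/47 + 76) = √(3517/47) = √165299/47 ≈ 8.6504)
(132 + I)² = (132 + √165299/47)²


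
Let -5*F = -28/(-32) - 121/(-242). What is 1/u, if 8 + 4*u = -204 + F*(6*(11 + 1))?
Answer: -20/1159 ≈ -0.017256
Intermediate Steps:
F = -11/40 (F = -(-28/(-32) - 121/(-242))/5 = -(-28*(-1/32) - 121*(-1/242))/5 = -(7/8 + 1/2)/5 = -1/5*11/8 = -11/40 ≈ -0.27500)
u = -1159/20 (u = -2 + (-204 - 33*(11 + 1)/20)/4 = -2 + (-204 - 33*12/20)/4 = -2 + (-204 - 11/40*72)/4 = -2 + (-204 - 99/5)/4 = -2 + (1/4)*(-1119/5) = -2 - 1119/20 = -1159/20 ≈ -57.950)
1/u = 1/(-1159/20) = -20/1159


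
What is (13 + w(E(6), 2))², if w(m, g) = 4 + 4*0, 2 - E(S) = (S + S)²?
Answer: 289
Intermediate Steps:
E(S) = 2 - 4*S² (E(S) = 2 - (S + S)² = 2 - (2*S)² = 2 - 4*S²)
w(m, g) = 4 (w(m, g) = 4 + 0 = 4)
(13 + w(E(6), 2))² = (13 + 4)² = 17² = 289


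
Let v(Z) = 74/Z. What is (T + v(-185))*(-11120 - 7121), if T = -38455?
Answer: 3507324757/5 ≈ 7.0146e+8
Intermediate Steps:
(T + v(-185))*(-11120 - 7121) = (-38455 + 74/(-185))*(-11120 - 7121) = (-38455 + 74*(-1/185))*(-18241) = (-38455 - 2/5)*(-18241) = -192277/5*(-18241) = 3507324757/5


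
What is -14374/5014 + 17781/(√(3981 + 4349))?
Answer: -7187/2507 + 17781*√170/1190 ≈ 191.95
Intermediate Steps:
-14374/5014 + 17781/(√(3981 + 4349)) = -14374*1/5014 + 17781/(√8330) = -7187/2507 + 17781/((7*√170)) = -7187/2507 + 17781*(√170/1190) = -7187/2507 + 17781*√170/1190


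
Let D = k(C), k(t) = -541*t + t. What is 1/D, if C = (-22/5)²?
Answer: -5/52272 ≈ -9.5653e-5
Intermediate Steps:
C = 484/25 (C = (-22*⅕)² = (-22/5)² = 484/25 ≈ 19.360)
k(t) = -540*t
D = -52272/5 (D = -540*484/25 = -52272/5 ≈ -10454.)
1/D = 1/(-52272/5) = -5/52272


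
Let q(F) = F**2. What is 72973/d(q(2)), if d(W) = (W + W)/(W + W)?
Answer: 72973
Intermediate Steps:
d(W) = 1 (d(W) = (2*W)/((2*W)) = (2*W)*(1/(2*W)) = 1)
72973/d(q(2)) = 72973/1 = 72973*1 = 72973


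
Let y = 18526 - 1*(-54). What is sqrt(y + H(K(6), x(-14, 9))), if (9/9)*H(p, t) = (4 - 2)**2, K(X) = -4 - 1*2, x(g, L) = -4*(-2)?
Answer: 2*sqrt(4646) ≈ 136.32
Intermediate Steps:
x(g, L) = 8
K(X) = -6 (K(X) = -4 - 2 = -6)
H(p, t) = 4 (H(p, t) = (4 - 2)**2 = 2**2 = 4)
y = 18580 (y = 18526 + 54 = 18580)
sqrt(y + H(K(6), x(-14, 9))) = sqrt(18580 + 4) = sqrt(18584) = 2*sqrt(4646)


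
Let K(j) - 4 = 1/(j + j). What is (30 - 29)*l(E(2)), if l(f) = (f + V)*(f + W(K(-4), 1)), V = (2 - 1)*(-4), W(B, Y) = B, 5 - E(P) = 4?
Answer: -117/8 ≈ -14.625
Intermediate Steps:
E(P) = 1 (E(P) = 5 - 1*4 = 5 - 4 = 1)
K(j) = 4 + 1/(2*j) (K(j) = 4 + 1/(j + j) = 4 + 1/(2*j))
V = -4 (V = 1*(-4) = -4)
l(f) = (-4 + f)*(31/8 + f) (l(f) = (f - 4)*(f + (4 + (½)/(-4))) = (-4 + f)*(f + (4 + (½)*(-¼))) = (-4 + f)*(f + (4 - ⅛)) = (-4 + f)*(f + 31/8) = (-4 + f)*(31/8 + f))
(30 - 29)*l(E(2)) = (30 - 29)*(-31/2 + 1² - ⅛*1) = 1*(-31/2 + 1 - ⅛) = 1*(-117/8) = -117/8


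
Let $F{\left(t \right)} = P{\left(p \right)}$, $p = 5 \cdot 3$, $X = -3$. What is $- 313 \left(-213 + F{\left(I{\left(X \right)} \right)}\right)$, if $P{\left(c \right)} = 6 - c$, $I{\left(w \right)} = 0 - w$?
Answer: $69486$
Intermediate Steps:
$I{\left(w \right)} = - w$
$p = 15$
$F{\left(t \right)} = -9$ ($F{\left(t \right)} = 6 - 15 = -9$)
$- 313 \left(-213 + F{\left(I{\left(X \right)} \right)}\right) = - 313 \left(-213 - 9\right) = \left(-313\right) \left(-222\right) = 69486$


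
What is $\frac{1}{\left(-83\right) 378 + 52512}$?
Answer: $\frac{1}{21138} \approx 4.7308 \cdot 10^{-5}$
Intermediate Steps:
$\frac{1}{\left(-83\right) 378 + 52512} = \frac{1}{-31374 + 52512} = \frac{1}{21138}$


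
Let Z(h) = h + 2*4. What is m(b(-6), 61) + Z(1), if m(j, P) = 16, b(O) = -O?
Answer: 25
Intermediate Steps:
Z(h) = 8 + h (Z(h) = h + 8 = 8 + h)
m(b(-6), 61) + Z(1) = 16 + (8 + 1) = 16 + 9 = 25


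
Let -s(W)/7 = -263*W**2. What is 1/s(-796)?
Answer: 1/1166487056 ≈ 8.5728e-10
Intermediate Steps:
s(W) = 1841*W**2 (s(W) = -(-1841)*W**2 = 1841*W**2)
1/s(-796) = 1/(1841*(-796)**2) = 1/(1841*633616) = 1/1166487056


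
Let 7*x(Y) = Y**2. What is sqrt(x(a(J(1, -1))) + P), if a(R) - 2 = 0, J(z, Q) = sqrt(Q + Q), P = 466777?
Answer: sqrt(22872101)/7 ≈ 683.21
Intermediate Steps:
J(z, Q) = sqrt(2)*sqrt(Q) (J(z, Q) = sqrt(2*Q) = sqrt(2)*sqrt(Q))
a(R) = 2 (a(R) = 2 + 0 = 2)
x(Y) = Y**2/7
sqrt(x(a(J(1, -1))) + P) = sqrt((1/7)*2**2 + 466777) = sqrt((1/7)*4 + 466777) = sqrt(4/7 + 466777) = sqrt(3267443/7) = sqrt(22872101)/7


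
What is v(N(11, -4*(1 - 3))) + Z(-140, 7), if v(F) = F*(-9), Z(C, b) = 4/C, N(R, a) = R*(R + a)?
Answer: -65836/35 ≈ -1881.0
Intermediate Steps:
v(F) = -9*F
v(N(11, -4*(1 - 3))) + Z(-140, 7) = -99*(11 - 4*(1 - 3)) + 4/(-140) = -99*(11 - 4*(-2)) + 4*(-1/140) = -99*(11 + 8) - 1/35 = -99*19 - 1/35 = -9*209 - 1/35 = -1881 - 1/35 = -65836/35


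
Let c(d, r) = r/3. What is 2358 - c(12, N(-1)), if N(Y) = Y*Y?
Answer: 7073/3 ≈ 2357.7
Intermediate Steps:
N(Y) = Y**2
c(d, r) = r/3 (c(d, r) = r*(1/3) = r/3)
2358 - c(12, N(-1)) = 2358 - (-1)**2/3 = 2358 - 1/3 = 7073/3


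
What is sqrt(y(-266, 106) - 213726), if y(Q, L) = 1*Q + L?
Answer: I*sqrt(213886) ≈ 462.48*I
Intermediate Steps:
y(Q, L) = L + Q (y(Q, L) = Q + L = L + Q)
sqrt(y(-266, 106) - 213726) = sqrt((106 - 266) - 213726) = sqrt(-160 - 213726) = sqrt(-213886) = I*sqrt(213886)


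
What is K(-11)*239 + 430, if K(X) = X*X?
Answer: 29349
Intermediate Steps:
K(X) = X²
K(-11)*239 + 430 = (-11)²*239 + 430 = 121*239 + 430 = 28919 + 430 = 29349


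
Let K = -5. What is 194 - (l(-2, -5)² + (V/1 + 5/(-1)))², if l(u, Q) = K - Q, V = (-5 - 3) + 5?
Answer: 130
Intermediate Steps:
V = -3 (V = -8 + 5 = -3)
l(u, Q) = -5 - Q
194 - (l(-2, -5)² + (V/1 + 5/(-1)))² = 194 - ((-5 - 1*(-5))² + (-3/1 + 5/(-1)))² = 194 - ((-5 + 5)² + (-3*1 + 5*(-1)))² = 194 - (0² + (-3 - 5))² = 194 - (0 - 8)² = 194 - 1*(-8)² = 194 - 1*64 = 194 - 64 = 130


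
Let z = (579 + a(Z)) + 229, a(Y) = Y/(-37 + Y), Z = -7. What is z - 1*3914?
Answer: -136657/44 ≈ -3105.8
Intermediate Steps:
a(Y) = Y/(-37 + Y)
z = 35559/44 (z = (579 - 7/(-37 - 7)) + 229 = (579 - 7/(-44)) + 229 = (579 - 7*(-1/44)) + 229 = (579 + 7/44) + 229 = 25483/44 + 229 = 35559/44 ≈ 808.16)
z - 1*3914 = 35559/44 - 1*3914 = 35559/44 - 3914 = -136657/44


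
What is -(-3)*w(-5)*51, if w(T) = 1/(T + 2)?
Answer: -51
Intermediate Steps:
w(T) = 1/(2 + T)
-(-3)*w(-5)*51 = -(-3)/(2 - 5)*51 = -(-3)/(-3)*51 = -(-3)*(-1)/3*51 = -1*1*51 = -1*51 = -51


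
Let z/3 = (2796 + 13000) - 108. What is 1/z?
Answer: 1/47064 ≈ 2.1248e-5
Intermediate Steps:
z = 47064 (z = 3*((2796 + 13000) - 108) = 3*(15796 - 108) = 3*15688 = 47064)
1/z = 1/47064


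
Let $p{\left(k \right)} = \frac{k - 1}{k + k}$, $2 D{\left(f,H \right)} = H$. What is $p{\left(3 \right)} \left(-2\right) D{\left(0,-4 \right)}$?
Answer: $\frac{4}{3} \approx 1.3333$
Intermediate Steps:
$D{\left(f,H \right)} = \frac{H}{2}$
$p{\left(k \right)} = \frac{-1 + k}{2 k}$
$p{\left(3 \right)} \left(-2\right) D{\left(0,-4 \right)} = \frac{-1 + 3}{2 \cdot 3} \left(-2\right) \frac{1}{2} \left(-4\right) = \frac{1}{2} \cdot \frac{1}{3} \cdot 2 \left(-2\right) \left(-2\right) = \frac{1}{3} \left(-2\right) \left(-2\right) = \left(- \frac{2}{3}\right) \left(-2\right) = \frac{4}{3}$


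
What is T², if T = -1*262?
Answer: 68644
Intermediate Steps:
T = -262
T² = (-262)² = 68644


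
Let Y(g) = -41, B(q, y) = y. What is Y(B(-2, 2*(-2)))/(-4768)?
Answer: 41/4768 ≈ 0.0085990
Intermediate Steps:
Y(B(-2, 2*(-2)))/(-4768) = -41/(-4768) = -41*(-1/4768) = 41/4768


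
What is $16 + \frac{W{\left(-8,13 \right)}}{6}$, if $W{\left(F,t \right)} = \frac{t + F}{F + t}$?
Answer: $\frac{97}{6} \approx 16.167$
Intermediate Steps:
$W{\left(F,t \right)} = 1$ ($W{\left(F,t \right)} = \frac{F + t}{F + t} = 1$)
$16 + \frac{W{\left(-8,13 \right)}}{6} = 16 + \frac{1}{6} \cdot 1 = 16 + \frac{1}{6} = \frac{97}{6}$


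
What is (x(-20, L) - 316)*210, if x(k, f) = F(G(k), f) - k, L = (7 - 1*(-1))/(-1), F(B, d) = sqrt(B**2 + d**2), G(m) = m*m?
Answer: -62160 + 1680*sqrt(2501) ≈ 21857.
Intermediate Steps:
G(m) = m**2
L = -8 (L = (7 + 1)*(-1) = 8*(-1) = -8)
x(k, f) = sqrt(f**2 + k**4) - k (x(k, f) = sqrt((k**2)**2 + f**2) - k = sqrt(k**4 + f**2) - k = sqrt(f**2 + k**4) - k)
(x(-20, L) - 316)*210 = ((sqrt((-8)**2 + (-20)**4) - 1*(-20)) - 316)*210 = ((sqrt(64 + 160000) + 20) - 316)*210 = ((sqrt(160064) + 20) - 316)*210 = ((8*sqrt(2501) + 20) - 316)*210 = ((20 + 8*sqrt(2501)) - 316)*210 = (-296 + 8*sqrt(2501))*210 = -62160 + 1680*sqrt(2501)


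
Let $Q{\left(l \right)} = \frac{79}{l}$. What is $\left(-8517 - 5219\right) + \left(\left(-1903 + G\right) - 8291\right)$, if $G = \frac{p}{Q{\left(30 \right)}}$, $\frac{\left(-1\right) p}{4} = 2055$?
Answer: $- \frac{2137070}{79} \approx -27052.0$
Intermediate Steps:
$p = -8220$ ($p = \left(-4\right) 2055 = -8220$)
$G = - \frac{246600}{79}$ ($G = - \frac{8220}{79 \cdot \frac{1}{30}} = - \frac{8220}{\frac{79}{30}} = \left(-8220\right) \frac{30}{79} = - \frac{246600}{79} \approx -3121.5$)
$\left(-8517 - 5219\right) + \left(\left(-1903 + G\right) - 8291\right) = \left(-8517 - 5219\right) - \frac{1051926}{79} = -13736 - \frac{1051926}{79} = - \frac{2137070}{79}$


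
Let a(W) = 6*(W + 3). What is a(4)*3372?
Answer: 141624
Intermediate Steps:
a(W) = 18 + 6*W (a(W) = 6*(3 + W) = 18 + 6*W)
a(4)*3372 = (18 + 6*4)*3372 = (18 + 24)*3372 = 42*3372 = 141624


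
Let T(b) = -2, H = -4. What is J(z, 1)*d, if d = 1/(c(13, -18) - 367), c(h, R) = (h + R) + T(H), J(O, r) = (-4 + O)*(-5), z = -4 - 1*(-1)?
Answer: -35/374 ≈ -0.093583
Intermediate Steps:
z = -3 (z = -4 + 1 = -3)
J(O, r) = 20 - 5*O
c(h, R) = -2 + R + h (c(h, R) = (h + R) - 2 = (R + h) - 2 = -2 + R + h)
d = -1/374 (d = 1/((-2 - 18 + 13) - 367) = 1/(-7 - 367) = 1/(-374) = -1/374 ≈ -0.0026738)
J(z, 1)*d = (20 - 5*(-3))*(-1/374) = (20 + 15)*(-1/374) = 35*(-1/374) = -35/374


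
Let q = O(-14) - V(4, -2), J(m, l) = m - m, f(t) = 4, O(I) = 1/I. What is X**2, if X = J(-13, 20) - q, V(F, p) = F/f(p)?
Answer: 225/196 ≈ 1.1480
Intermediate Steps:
O(I) = 1/I
J(m, l) = 0
V(F, p) = F/4
q = -15/14 (q = 1/(-14) - 4/4 = -1/14 - 1*1 = -1/14 - 1 = -15/14 ≈ -1.0714)
X = 15/14 (X = 0 - 1*(-15/14) = 0 + 15/14 = 15/14 ≈ 1.0714)
X**2 = (15/14)**2 = 225/196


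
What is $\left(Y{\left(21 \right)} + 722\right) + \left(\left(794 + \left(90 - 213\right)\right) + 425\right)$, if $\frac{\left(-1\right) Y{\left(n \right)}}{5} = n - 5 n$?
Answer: $2238$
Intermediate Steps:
$Y{\left(n \right)} = 20 n$ ($Y{\left(n \right)} = - 5 \left(n - 5 n\right) = - 5 \left(- 4 n\right) = 20 n$)
$\left(Y{\left(21 \right)} + 722\right) + \left(\left(794 + \left(90 - 213\right)\right) + 425\right) = \left(20 \cdot 21 + 722\right) + \left(\left(794 + \left(90 - 213\right)\right) + 425\right) = \left(420 + 722\right) + \left(\left(794 + \left(90 - 213\right)\right) + 425\right) = 1142 + \left(\left(794 - 123\right) + 425\right) = 1142 + \left(671 + 425\right) = 1142 + 1096 = 2238$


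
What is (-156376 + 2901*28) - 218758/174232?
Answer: -6546702547/87116 ≈ -75149.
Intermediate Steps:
(-156376 + 2901*28) - 218758/174232 = (-156376 + 81228) - 218758*1/174232 = -75148 - 109379/87116 = -6546702547/87116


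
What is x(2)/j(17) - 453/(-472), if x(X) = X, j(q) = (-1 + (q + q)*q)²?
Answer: 150817781/157142488 ≈ 0.95975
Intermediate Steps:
j(q) = (-1 + 2*q²)² (j(q) = (-1 + (2*q)*q)² = (-1 + 2*q²)²)
x(2)/j(17) - 453/(-472) = 2/((-1 + 2*17²)²) - 453/(-472) = 2/((-1 + 2*289)²) - 453*(-1/472) = 2/((-1 + 578)²) + 453/472 = 2/(577²) + 453/472 = 2/332929 + 453/472 = 150817781/157142488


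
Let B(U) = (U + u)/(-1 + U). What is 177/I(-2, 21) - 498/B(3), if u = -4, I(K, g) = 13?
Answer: 13125/13 ≈ 1009.6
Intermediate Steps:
B(U) = (-4 + U)/(-1 + U) (B(U) = (U - 4)/(-1 + U) = (-4 + U)/(-1 + U))
177/I(-2, 21) - 498/B(3) = 177/13 - 498*(-1 + 3)/(-4 + 3) = 177*(1/13) - 498/(-1/2) = 177/13 - 498/((½)*(-1)) = 177/13 - 498/(-½) = 177/13 - 498*(-2) = 177/13 + 996 = 13125/13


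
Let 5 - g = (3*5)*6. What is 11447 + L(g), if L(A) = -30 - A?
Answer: 11502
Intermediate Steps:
g = -85 (g = 5 - 3*5*6 = 5 - 15*6 = 5 - 1*90 = 5 - 90 = -85)
11447 + L(g) = 11447 + (-30 - 1*(-85)) = 11447 + (-30 + 85) = 11447 + 55 = 11502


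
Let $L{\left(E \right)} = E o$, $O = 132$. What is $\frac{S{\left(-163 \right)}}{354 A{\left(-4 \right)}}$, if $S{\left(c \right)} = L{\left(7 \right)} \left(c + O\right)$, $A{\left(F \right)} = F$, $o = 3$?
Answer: $\frac{217}{472} \approx 0.45975$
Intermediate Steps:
$L{\left(E \right)} = 3 E$ ($L{\left(E \right)} = E 3 = 3 E$)
$S{\left(c \right)} = 2772 + 21 c$ ($S{\left(c \right)} = 3 \cdot 7 \left(c + 132\right) = 21 \left(132 + c\right) = 2772 + 21 c$)
$\frac{S{\left(-163 \right)}}{354 A{\left(-4 \right)}} = \frac{2772 + 21 \left(-163\right)}{354 \left(-4\right)} = \frac{2772 - 3423}{-1416} = \left(-651\right) \left(- \frac{1}{1416}\right) = \frac{217}{472}$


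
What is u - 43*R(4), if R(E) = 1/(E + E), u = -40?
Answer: -363/8 ≈ -45.375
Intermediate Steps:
R(E) = 1/(2*E)
u - 43*R(4) = -40 - 43/(2*4) = -40 - 43*1/8 = -40 - 43/8 = -363/8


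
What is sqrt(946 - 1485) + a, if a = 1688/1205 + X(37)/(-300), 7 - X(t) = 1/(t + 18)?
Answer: 456488/331375 + 7*I*sqrt(11) ≈ 1.3776 + 23.216*I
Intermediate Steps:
X(t) = 7 - 1/(18 + t) (X(t) = 7 - 1/(t + 18) = 7 - 1/(18 + t))
a = 456488/331375 (a = 1688/1205 + ((125 + 7*37)/(18 + 37))/(-300) = 1688*(1/1205) + ((125 + 259)/55)*(-1/300) = 1688/1205 + ((1/55)*384)*(-1/300) = 1688/1205 + (384/55)*(-1/300) = 1688/1205 - 32/1375 = 456488/331375 ≈ 1.3776)
sqrt(946 - 1485) + a = sqrt(946 - 1485) + 456488/331375 = sqrt(-539) + 456488/331375 = 7*I*sqrt(11) + 456488/331375 = 456488/331375 + 7*I*sqrt(11)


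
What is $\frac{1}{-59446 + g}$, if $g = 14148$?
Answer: $- \frac{1}{45298} \approx -2.2076 \cdot 10^{-5}$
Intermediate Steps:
$\frac{1}{-59446 + g} = \frac{1}{-59446 + 14148} = \frac{1}{-45298} = - \frac{1}{45298}$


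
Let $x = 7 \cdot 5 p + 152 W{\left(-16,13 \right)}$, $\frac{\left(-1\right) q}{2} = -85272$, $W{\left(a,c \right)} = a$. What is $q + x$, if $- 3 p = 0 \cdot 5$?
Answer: $168112$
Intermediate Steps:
$p = 0$ ($p = - \frac{0 \cdot 5}{3} = \left(- \frac{1}{3}\right) 0 = 0$)
$q = 170544$ ($q = \left(-2\right) \left(-85272\right) = 170544$)
$x = -2432$ ($x = 7 \cdot 5 \cdot 0 + 152 \left(-16\right) = 35 \cdot 0 - 2432 = 0 - 2432 = -2432$)
$q + x = 170544 - 2432 = 168112$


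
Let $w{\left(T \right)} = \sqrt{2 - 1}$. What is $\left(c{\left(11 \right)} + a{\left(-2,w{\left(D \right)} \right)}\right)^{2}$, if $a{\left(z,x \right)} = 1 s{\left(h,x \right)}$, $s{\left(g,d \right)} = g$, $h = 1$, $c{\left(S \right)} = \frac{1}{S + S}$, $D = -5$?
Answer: $\frac{529}{484} \approx 1.093$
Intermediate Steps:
$c{\left(S \right)} = \frac{1}{2 S}$
$w{\left(T \right)} = 1$ ($w{\left(T \right)} = \sqrt{1} = 1$)
$a{\left(z,x \right)} = 1$ ($a{\left(z,x \right)} = 1 \cdot 1 = 1$)
$\left(c{\left(11 \right)} + a{\left(-2,w{\left(D \right)} \right)}\right)^{2} = \left(\frac{1}{2 \cdot 11} + 1\right)^{2} = \left(\frac{1}{2} \cdot \frac{1}{11} + 1\right)^{2} = \left(\frac{1}{22} + 1\right)^{2} = \left(\frac{23}{22}\right)^{2} = \frac{529}{484}$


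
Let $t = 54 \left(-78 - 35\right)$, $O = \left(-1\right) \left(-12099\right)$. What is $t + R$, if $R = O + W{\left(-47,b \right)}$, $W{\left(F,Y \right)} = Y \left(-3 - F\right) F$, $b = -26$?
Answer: $59765$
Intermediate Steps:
$W{\left(F,Y \right)} = F Y \left(-3 - F\right)$
$O = 12099$
$t = -6102$ ($t = 54 \left(-113\right) = -6102$)
$R = 65867$ ($R = 12099 - \left(-47\right) \left(-26\right) \left(3 - 47\right) = 12099 - \left(-47\right) \left(-26\right) \left(-44\right) = 12099 + 53768 = 65867$)
$t + R = -6102 + 65867 = 59765$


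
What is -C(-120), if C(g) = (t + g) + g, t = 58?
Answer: 182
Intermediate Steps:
C(g) = 58 + 2*g (C(g) = (58 + g) + g = 58 + 2*g)
-C(-120) = -(58 + 2*(-120)) = -(58 - 240) = -1*(-182) = 182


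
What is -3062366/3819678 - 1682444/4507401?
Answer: -1123872550211/956490024271 ≈ -1.1750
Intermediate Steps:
-3062366/3819678 - 1682444/4507401 = -3062366*1/3819678 - 1682444*1/4507401 = -1531183/1909839 - 1682444/4507401 = -1123872550211/956490024271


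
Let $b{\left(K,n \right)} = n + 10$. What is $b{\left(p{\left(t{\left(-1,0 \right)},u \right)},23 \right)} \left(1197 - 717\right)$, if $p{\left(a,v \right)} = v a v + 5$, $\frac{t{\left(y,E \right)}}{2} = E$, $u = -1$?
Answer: $15840$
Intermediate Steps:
$t{\left(y,E \right)} = 2 E$
$p{\left(a,v \right)} = 5 + a v^{2}$ ($p{\left(a,v \right)} = a v v + 5 = a v^{2} + 5 = 5 + a v^{2}$)
$b{\left(K,n \right)} = 10 + n$
$b{\left(p{\left(t{\left(-1,0 \right)},u \right)},23 \right)} \left(1197 - 717\right) = \left(10 + 23\right) \left(1197 - 717\right) = 33 \cdot 480 = 15840$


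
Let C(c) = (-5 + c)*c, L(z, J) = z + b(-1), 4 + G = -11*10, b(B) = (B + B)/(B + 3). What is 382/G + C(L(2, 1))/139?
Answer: -26777/7923 ≈ -3.3797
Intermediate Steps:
b(B) = 2*B/(3 + B) (b(B) = (2*B)/(3 + B) = 2*B/(3 + B))
G = -114 (G = -4 - 11*10 = -4 - 110 = -114)
L(z, J) = -1 + z (L(z, J) = z + 2*(-1)/(3 - 1) = z + 2*(-1)/2 = z + 2*(-1)*(1/2) = z - 1 = -1 + z)
C(c) = c*(-5 + c)
382/G + C(L(2, 1))/139 = 382/(-114) + ((-1 + 2)*(-5 + (-1 + 2)))/139 = 382*(-1/114) + (1*(-5 + 1))*(1/139) = -191/57 + (1*(-4))*(1/139) = -191/57 - 4*1/139 = -191/57 - 4/139 = -26777/7923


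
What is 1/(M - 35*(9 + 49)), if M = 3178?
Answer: 1/1148 ≈ 0.00087108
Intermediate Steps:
1/(M - 35*(9 + 49)) = 1/(3178 - 35*(9 + 49)) = 1/(3178 - 35*58) = 1/(3178 - 2030) = 1/1148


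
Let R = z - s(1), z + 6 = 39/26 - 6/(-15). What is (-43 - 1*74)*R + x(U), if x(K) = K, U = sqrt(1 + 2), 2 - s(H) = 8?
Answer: -2223/10 + sqrt(3) ≈ -220.57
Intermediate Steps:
s(H) = -6 (s(H) = 2 - 1*8 = 2 - 8 = -6)
U = sqrt(3) ≈ 1.7320
z = -41/10 (z = -6 + (39/26 - 6/(-15)) = -6 + (39*(1/26) - 6*(-1/15)) = -6 + (3/2 + 2/5) = -6 + 19/10 = -41/10 ≈ -4.1000)
R = 19/10 (R = -41/10 - 1*(-6) = -41/10 + 6 = 19/10 ≈ 1.9000)
(-43 - 1*74)*R + x(U) = (-43 - 1*74)*(19/10) + sqrt(3) = (-43 - 74)*(19/10) + sqrt(3) = -117*19/10 + sqrt(3) = -2223/10 + sqrt(3)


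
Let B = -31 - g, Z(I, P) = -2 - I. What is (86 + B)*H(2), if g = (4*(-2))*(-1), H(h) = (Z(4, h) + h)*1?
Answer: -188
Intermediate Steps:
H(h) = -6 + h (H(h) = ((-2 - 1*4) + h)*1 = ((-2 - 4) + h)*1 = (-6 + h)*1 = -6 + h)
g = 8 (g = -8*(-1) = 8)
B = -39 (B = -31 - 1*8 = -31 - 8 = -39)
(86 + B)*H(2) = (86 - 39)*(-6 + 2) = 47*(-4) = -188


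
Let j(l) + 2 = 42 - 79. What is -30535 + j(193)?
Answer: -30574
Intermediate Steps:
j(l) = -39 (j(l) = -2 + (42 - 79) = -2 - 37 = -39)
-30535 + j(193) = -30535 - 39 = -30574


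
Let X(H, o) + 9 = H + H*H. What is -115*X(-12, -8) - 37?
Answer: -14182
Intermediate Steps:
X(H, o) = -9 + H + H² (X(H, o) = -9 + (H + H*H) = -9 + (H + H²) = -9 + H + H²)
-115*X(-12, -8) - 37 = -115*(-9 - 12 + (-12)²) - 37 = -115*(-9 - 12 + 144) - 37 = -115*123 - 37 = -14145 - 37 = -14182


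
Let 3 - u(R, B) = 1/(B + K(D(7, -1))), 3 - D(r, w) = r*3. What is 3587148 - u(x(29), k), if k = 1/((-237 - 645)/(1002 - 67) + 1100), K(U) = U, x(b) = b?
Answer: 66348510862787/18496189 ≈ 3.5871e+6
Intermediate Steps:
D(r, w) = 3 - 3*r (D(r, w) = 3 - r*3 = 3 - 3*r)
k = 935/1027618 (k = 1/(-882/935 + 1100) = 1/(1027618/935) = 935/1027618 ≈ 0.00090987)
u(R, B) = 3 - 1/(-18 + B) (u(R, B) = 3 - 1/(B + (3 - 3*7)) = 3 - 1/(B + (3 - 21)) = 3 - 1/(B - 18) = 3 - 1/(-18 + B))
3587148 - u(x(29), k) = 3587148 - (-55 + 3*(935/1027618))/(-18 + 935/1027618) = 3587148 - (-55 + 2805/1027618)/(-18496189/1027618) = 3587148 - (-1027618)*(-56516185)/(18496189*1027618) = 3587148 - 1*56516185/18496189 = 3587148 - 56516185/18496189 = 66348510862787/18496189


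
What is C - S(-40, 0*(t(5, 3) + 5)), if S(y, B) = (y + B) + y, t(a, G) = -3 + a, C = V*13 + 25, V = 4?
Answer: 157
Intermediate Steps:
C = 77 (C = 4*13 + 25 = 52 + 25 = 77)
S(y, B) = B + 2*y (S(y, B) = (B + y) + y = B + 2*y)
C - S(-40, 0*(t(5, 3) + 5)) = 77 - (0*((-3 + 5) + 5) + 2*(-40)) = 77 - (0*(2 + 5) - 80) = 77 - (0*7 - 80) = 77 - (0 - 80) = 77 - 1*(-80) = 77 + 80 = 157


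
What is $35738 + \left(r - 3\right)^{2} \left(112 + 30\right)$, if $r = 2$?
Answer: $35880$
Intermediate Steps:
$35738 + \left(r - 3\right)^{2} \left(112 + 30\right) = 35738 + \left(2 - 3\right)^{2} \left(112 + 30\right) = 35738 + \left(-1\right)^{2} \cdot 142 = 35738 + 1 \cdot 142 = 35738 + 142 = 35880$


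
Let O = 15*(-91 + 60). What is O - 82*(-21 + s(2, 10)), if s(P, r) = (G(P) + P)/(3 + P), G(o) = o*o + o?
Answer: 5629/5 ≈ 1125.8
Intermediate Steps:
G(o) = o + o² (G(o) = o² + o = o + o²)
O = -465 (O = 15*(-31) = -465)
s(P, r) = (P + P*(1 + P))/(3 + P) (s(P, r) = (P*(1 + P) + P)/(3 + P) = (P + P*(1 + P))/(3 + P))
O - 82*(-21 + s(2, 10)) = -465 - 82*(-21 + 2*(2 + 2)/(3 + 2)) = -465 - 82*(-21 + 2*4/5) = -465 - 82*(-21 + 2*(⅕)*4) = -465 - 82*(-21 + 8/5) = -465 - 82*(-97)/5 = -465 - 1*(-7954/5) = -465 + 7954/5 = 5629/5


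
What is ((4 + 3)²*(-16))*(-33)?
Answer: 25872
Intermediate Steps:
((4 + 3)²*(-16))*(-33) = (7²*(-16))*(-33) = (49*(-16))*(-33) = -784*(-33) = 25872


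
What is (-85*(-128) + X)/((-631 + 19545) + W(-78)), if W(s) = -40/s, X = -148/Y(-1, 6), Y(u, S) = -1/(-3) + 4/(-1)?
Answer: 2342418/4057163 ≈ 0.57735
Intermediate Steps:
Y(u, S) = -11/3 (Y(u, S) = -1*(-⅓) + 4*(-1) = ⅓ - 4 = -11/3)
X = 444/11 (X = -148/(-11/3) = -148*(-3/11) = 444/11 ≈ 40.364)
(-85*(-128) + X)/((-631 + 19545) + W(-78)) = (-85*(-128) + 444/11)/((-631 + 19545) - 40/(-78)) = (10880 + 444/11)/(18914 - 40*(-1/78)) = 120124/(11*(18914 + 20/39)) = 120124/(11*(737666/39)) = (120124/11)*(39/737666) = 2342418/4057163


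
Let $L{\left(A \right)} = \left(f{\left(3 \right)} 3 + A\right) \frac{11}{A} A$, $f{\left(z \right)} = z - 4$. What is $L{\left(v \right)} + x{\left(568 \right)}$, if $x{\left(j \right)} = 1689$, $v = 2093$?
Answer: $24679$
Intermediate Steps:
$f{\left(z \right)} = -4 + z$
$L{\left(A \right)} = -33 + 11 A$ ($L{\left(A \right)} = \left(\left(-4 + 3\right) 3 + A\right) \frac{11}{A} A = \left(\left(-1\right) 3 + A\right) \frac{11}{A} A = \left(-3 + A\right) \frac{11}{A} A = \frac{11 \left(-3 + A\right)}{A} A = -33 + 11 A$)
$L{\left(v \right)} + x{\left(568 \right)} = \left(-33 + 11 \cdot 2093\right) + 1689 = \left(-33 + 23023\right) + 1689 = 22990 + 1689 = 24679$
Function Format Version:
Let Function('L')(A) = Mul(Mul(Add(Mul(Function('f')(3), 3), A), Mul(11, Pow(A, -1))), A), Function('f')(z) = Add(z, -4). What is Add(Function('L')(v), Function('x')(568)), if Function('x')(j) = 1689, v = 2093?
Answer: 24679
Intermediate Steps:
Function('f')(z) = Add(-4, z)
Function('L')(A) = Add(-33, Mul(11, A)) (Function('L')(A) = Mul(Mul(Add(Mul(Add(-4, 3), 3), A), Mul(11, Pow(A, -1))), A) = Mul(Mul(Add(Mul(-1, 3), A), Mul(11, Pow(A, -1))), A) = Mul(Mul(Add(-3, A), Mul(11, Pow(A, -1))), A) = Mul(Mul(11, Pow(A, -1), Add(-3, A)), A) = Add(-33, Mul(11, A)))
Add(Function('L')(v), Function('x')(568)) = Add(Add(-33, Mul(11, 2093)), 1689) = Add(Add(-33, 23023), 1689) = Add(22990, 1689) = 24679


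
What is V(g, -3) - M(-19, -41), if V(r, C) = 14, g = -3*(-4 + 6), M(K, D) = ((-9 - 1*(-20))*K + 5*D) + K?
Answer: 447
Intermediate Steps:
M(K, D) = 5*D + 12*K (M(K, D) = ((-9 + 20)*K + 5*D) + K = (11*K + 5*D) + K = (5*D + 11*K) + K = 5*D + 12*K)
g = -6 (g = -3*2 = -6)
V(g, -3) - M(-19, -41) = 14 - (5*(-41) + 12*(-19)) = 14 - (-205 - 228) = 14 - 1*(-433) = 14 + 433 = 447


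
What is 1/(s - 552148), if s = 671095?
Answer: 1/118947 ≈ 8.4071e-6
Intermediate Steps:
1/(s - 552148) = 1/(671095 - 552148) = 1/118947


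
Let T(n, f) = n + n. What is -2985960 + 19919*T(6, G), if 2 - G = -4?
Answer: -2746932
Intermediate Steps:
G = 6 (G = 2 - 1*(-4) = 2 + 4 = 6)
T(n, f) = 2*n
-2985960 + 19919*T(6, G) = -2985960 + 19919*(2*6) = -2985960 + 19919*12 = -2985960 + 239028 = -2746932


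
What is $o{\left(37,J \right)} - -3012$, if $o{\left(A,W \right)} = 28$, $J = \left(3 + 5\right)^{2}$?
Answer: $3040$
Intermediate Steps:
$J = 64$ ($J = 8^{2} = 64$)
$o{\left(37,J \right)} - -3012 = 28 - -3012 = 28 + 3012 = 3040$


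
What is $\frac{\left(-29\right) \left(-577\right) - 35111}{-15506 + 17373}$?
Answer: $- \frac{18378}{1867} \approx -9.8436$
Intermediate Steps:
$\frac{\left(-29\right) \left(-577\right) - 35111}{-15506 + 17373} = \frac{16733 - 35111}{1867} = \left(-18378\right) \frac{1}{1867} = - \frac{18378}{1867}$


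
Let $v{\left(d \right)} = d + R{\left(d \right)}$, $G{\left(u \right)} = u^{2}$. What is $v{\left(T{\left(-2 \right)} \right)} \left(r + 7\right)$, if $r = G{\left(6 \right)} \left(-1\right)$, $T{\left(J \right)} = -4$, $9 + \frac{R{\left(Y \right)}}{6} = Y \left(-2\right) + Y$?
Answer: $986$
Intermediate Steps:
$R{\left(Y \right)} = -54 - 6 Y$ ($R{\left(Y \right)} = -54 + 6 \left(Y \left(-2\right) + Y\right) = -54 + 6 \left(- 2 Y + Y\right) = -54 + 6 \left(- Y\right) = -54 - 6 Y$)
$v{\left(d \right)} = -54 - 5 d$ ($v{\left(d \right)} = d - \left(54 + 6 d\right) = -54 - 5 d$)
$r = -36$ ($r = 6^{2} \left(-1\right) = 36 \left(-1\right) = -36$)
$v{\left(T{\left(-2 \right)} \right)} \left(r + 7\right) = \left(-54 - -20\right) \left(-36 + 7\right) = \left(-54 + 20\right) \left(-29\right) = \left(-34\right) \left(-29\right) = 986$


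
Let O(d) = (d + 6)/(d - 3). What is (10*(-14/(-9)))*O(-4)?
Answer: -40/9 ≈ -4.4444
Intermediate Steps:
O(d) = (6 + d)/(-3 + d)
(10*(-14/(-9)))*O(-4) = (10*(-14/(-9)))*((6 - 4)/(-3 - 4)) = (10*(-14*(-⅑)))*(2/(-7)) = (10*(14/9))*(-⅐*2) = (140/9)*(-2/7) = -40/9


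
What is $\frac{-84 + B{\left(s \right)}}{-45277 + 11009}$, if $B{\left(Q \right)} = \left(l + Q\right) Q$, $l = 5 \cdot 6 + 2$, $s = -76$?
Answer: $- \frac{815}{8567} \approx -0.095132$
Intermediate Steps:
$l = 32$ ($l = 30 + 2 = 32$)
$B{\left(Q \right)} = Q \left(32 + Q\right)$ ($B{\left(Q \right)} = \left(32 + Q\right) Q = Q \left(32 + Q\right)$)
$\frac{-84 + B{\left(s \right)}}{-45277 + 11009} = \frac{-84 - 76 \left(32 - 76\right)}{-45277 + 11009} = \frac{-84 - -3344}{-34268} = \left(-84 + 3344\right) \left(- \frac{1}{34268}\right) = 3260 \left(- \frac{1}{34268}\right) = - \frac{815}{8567}$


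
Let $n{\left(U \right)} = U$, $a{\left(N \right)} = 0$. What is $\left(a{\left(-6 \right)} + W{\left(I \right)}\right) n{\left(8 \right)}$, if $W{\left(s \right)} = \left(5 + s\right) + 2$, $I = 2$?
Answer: $72$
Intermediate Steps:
$W{\left(s \right)} = 7 + s$
$\left(a{\left(-6 \right)} + W{\left(I \right)}\right) n{\left(8 \right)} = \left(0 + \left(7 + 2\right)\right) 8 = \left(0 + 9\right) 8 = 9 \cdot 8 = 72$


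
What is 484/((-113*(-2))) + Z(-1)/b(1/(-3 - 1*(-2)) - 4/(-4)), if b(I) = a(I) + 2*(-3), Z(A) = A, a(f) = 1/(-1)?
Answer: 1807/791 ≈ 2.2845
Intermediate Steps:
a(f) = -1
b(I) = -7 (b(I) = -1 + 2*(-3) = -1 - 6 = -7)
484/((-113*(-2))) + Z(-1)/b(1/(-3 - 1*(-2)) - 4/(-4)) = 484/((-113*(-2))) - 1/(-7) = 484/226 - 1*(-1/7) = 484*(1/226) + 1/7 = 242/113 + 1/7 = 1807/791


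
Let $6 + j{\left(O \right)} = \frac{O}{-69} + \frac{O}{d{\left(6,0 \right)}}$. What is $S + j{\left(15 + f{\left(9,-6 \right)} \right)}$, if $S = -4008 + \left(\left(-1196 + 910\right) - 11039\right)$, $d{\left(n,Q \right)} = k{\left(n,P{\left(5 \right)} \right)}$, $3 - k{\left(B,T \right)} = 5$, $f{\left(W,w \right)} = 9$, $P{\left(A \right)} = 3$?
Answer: $- \frac{353081}{23} \approx -15351.0$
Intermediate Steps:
$k{\left(B,T \right)} = -2$ ($k{\left(B,T \right)} = 3 - 5 = -2$)
$d{\left(n,Q \right)} = -2$
$j{\left(O \right)} = -6 - \frac{71 O}{138}$ ($j{\left(O \right)} = -6 + \left(\frac{O}{-69} + \frac{O}{-2}\right) = -6 + \left(O \left(- \frac{1}{69}\right) + O \left(- \frac{1}{2}\right)\right) = -6 - \frac{71 O}{138}$)
$S = -15333$ ($S = -4008 - 11325 = -15333$)
$S + j{\left(15 + f{\left(9,-6 \right)} \right)} = -15333 - \left(6 + \frac{71 \left(15 + 9\right)}{138}\right) = -15333 - \frac{422}{23} = - \frac{353081}{23}$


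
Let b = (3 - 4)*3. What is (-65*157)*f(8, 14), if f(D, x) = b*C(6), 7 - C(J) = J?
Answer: 30615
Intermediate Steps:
C(J) = 7 - J
b = -3 (b = -1*3 = -3)
f(D, x) = -3 (f(D, x) = -3*(7 - 1*6) = -3*(7 - 6) = -3*1 = -3)
(-65*157)*f(8, 14) = -65*157*(-3) = -10205*(-3) = 30615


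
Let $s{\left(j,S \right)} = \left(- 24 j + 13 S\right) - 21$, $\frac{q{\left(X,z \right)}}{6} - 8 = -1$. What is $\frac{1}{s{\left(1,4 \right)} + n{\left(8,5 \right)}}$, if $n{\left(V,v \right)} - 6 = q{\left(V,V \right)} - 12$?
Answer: $\frac{1}{43} \approx 0.023256$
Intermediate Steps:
$q{\left(X,z \right)} = 42$ ($q{\left(X,z \right)} = 48 + 6 \left(-1\right) = 48 - 6 = 42$)
$n{\left(V,v \right)} = 36$ ($n{\left(V,v \right)} = 6 + \left(42 - 12\right) = 6 + 30 = 36$)
$s{\left(j,S \right)} = -21 - 24 j + 13 S$
$\frac{1}{s{\left(1,4 \right)} + n{\left(8,5 \right)}} = \frac{1}{\left(-21 - 24 + 13 \cdot 4\right) + 36} = \frac{1}{\left(-21 - 24 + 52\right) + 36} = \frac{1}{7 + 36} = \frac{1}{43}$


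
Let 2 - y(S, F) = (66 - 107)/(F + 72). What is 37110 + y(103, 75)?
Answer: 5455505/147 ≈ 37112.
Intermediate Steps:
y(S, F) = 2 + 41/(72 + F) (y(S, F) = 2 - (66 - 107)/(F + 72) = 2 - (-41)/(72 + F) = 2 + 41/(72 + F))
37110 + y(103, 75) = 37110 + (185 + 2*75)/(72 + 75) = 37110 + (185 + 150)/147 = 37110 + (1/147)*335 = 37110 + 335/147 = 5455505/147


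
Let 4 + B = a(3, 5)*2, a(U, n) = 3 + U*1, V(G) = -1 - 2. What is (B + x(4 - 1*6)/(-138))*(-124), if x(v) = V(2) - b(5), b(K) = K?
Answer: -68944/69 ≈ -999.19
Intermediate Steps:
V(G) = -3
a(U, n) = 3 + U
x(v) = -8 (x(v) = -3 - 1*5 = -3 - 5 = -8)
B = 8 (B = -4 + (3 + 3)*2 = -4 + 6*2 = -4 + 12 = 8)
(B + x(4 - 1*6)/(-138))*(-124) = (8 - 8/(-138))*(-124) = (8 - 8*(-1/138))*(-124) = (8 + 4/69)*(-124) = (556/69)*(-124) = -68944/69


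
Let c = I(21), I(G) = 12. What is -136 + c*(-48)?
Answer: -712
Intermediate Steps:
c = 12
-136 + c*(-48) = -136 + 12*(-48) = -136 - 576 = -712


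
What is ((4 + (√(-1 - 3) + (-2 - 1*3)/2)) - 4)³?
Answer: 115/8 + 59*I/2 ≈ 14.375 + 29.5*I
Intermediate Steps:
((4 + (√(-1 - 3) + (-2 - 1*3)/2)) - 4)³ = ((4 + (√(-4) + (-2 - 3)*(½))) - 4)³ = ((4 + (2*I - 5*½)) - 4)³ = ((4 + (2*I - 5/2)) - 4)³ = ((4 + (-5/2 + 2*I)) - 4)³ = ((3/2 + 2*I) - 4)³ = (-5/2 + 2*I)³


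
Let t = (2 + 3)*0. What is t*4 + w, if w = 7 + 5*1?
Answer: 12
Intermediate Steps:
w = 12 (w = 7 + 5 = 12)
t = 0 (t = 5*0 = 0)
t*4 + w = 0*4 + 12 = 0 + 12 = 12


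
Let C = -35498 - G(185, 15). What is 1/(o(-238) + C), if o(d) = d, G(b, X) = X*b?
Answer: -1/38511 ≈ -2.5967e-5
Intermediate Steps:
C = -38273 (C = -35498 - 15*185 = -35498 - 1*2775 = -35498 - 2775 = -38273)
1/(o(-238) + C) = 1/(-238 - 38273) = 1/(-38511) = -1/38511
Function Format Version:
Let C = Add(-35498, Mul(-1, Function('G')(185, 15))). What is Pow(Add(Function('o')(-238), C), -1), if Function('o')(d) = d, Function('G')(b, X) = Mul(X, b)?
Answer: Rational(-1, 38511) ≈ -2.5967e-5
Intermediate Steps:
C = -38273 (C = Add(-35498, Mul(-1, Mul(15, 185))) = Add(-35498, Mul(-1, 2775)) = Add(-35498, -2775) = -38273)
Pow(Add(Function('o')(-238), C), -1) = Pow(Add(-238, -38273), -1) = Pow(-38511, -1) = Rational(-1, 38511)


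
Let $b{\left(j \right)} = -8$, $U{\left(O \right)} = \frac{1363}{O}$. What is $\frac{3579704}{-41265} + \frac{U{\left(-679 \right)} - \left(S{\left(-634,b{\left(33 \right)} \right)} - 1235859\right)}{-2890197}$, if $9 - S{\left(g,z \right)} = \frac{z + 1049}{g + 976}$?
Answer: $- \frac{12774505270752461}{146535675783210} \approx -87.177$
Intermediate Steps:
$S{\left(g,z \right)} = 9 - \frac{1049 + z}{976 + g}$ ($S{\left(g,z \right)} = 9 - \frac{z + 1049}{g + 976} = 9 - \frac{1049 + z}{976 + g}$)
$\frac{3579704}{-41265} + \frac{U{\left(-679 \right)} - \left(S{\left(-634,b{\left(33 \right)} \right)} - 1235859\right)}{-2890197} = \frac{3579704}{-41265} + \frac{\frac{1363}{-679} - \left(\frac{7735 - -8 + 9 \left(-634\right)}{976 - 634} - 1235859\right)}{-2890197} = 3579704 \left(- \frac{1}{41265}\right) + \left(1363 \left(- \frac{1}{679}\right) - \left(\frac{7735 + 8 - 5706}{342} - 1235859\right)\right) \left(- \frac{1}{2890197}\right) = - \frac{3579704}{41265} + \left(- \frac{1363}{679} - \left(\frac{1}{342} \cdot 2037 - 1235859\right)\right) \left(- \frac{1}{2890197}\right) = - \frac{3579704}{41265} + \left(- \frac{1363}{679} - \left(\frac{679}{114} - 1235859\right)\right) \left(- \frac{1}{2890197}\right) = - \frac{3579704}{41265} + \left(- \frac{1363}{679} - - \frac{140887247}{114}\right) \left(- \frac{1}{2890197}\right) = - \frac{3579704}{41265} + \left(- \frac{1363}{679} + \frac{140887247}{114}\right) \left(- \frac{1}{2890197}\right) = - \frac{3579704}{41265} + \frac{95662285331}{77406} \left(- \frac{1}{2890197}\right) = - \frac{3579704}{41265} - \frac{95662285331}{223718588982} = - \frac{12774505270752461}{146535675783210}$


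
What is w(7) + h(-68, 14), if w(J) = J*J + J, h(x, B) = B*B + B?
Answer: 266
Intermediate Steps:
h(x, B) = B + B² (h(x, B) = B² + B = B + B²)
w(J) = J + J² (w(J) = J² + J = J + J²)
w(7) + h(-68, 14) = 7*(1 + 7) + 14*(1 + 14) = 7*8 + 14*15 = 56 + 210 = 266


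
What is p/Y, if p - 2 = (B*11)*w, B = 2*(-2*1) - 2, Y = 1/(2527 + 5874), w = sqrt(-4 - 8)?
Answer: 16802 - 1108932*I*sqrt(3) ≈ 16802.0 - 1.9207e+6*I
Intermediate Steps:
w = 2*I*sqrt(3) (w = sqrt(-12) = 2*I*sqrt(3) ≈ 3.4641*I)
Y = 1/8401 ≈ 0.00011903
B = -6 (B = 2*(-2) - 2 = -4 - 2 = -6)
p = 2 - 132*I*sqrt(3) (p = 2 + (-6*11)*(2*I*sqrt(3)) = 2 - 132*I*sqrt(3) ≈ 2.0 - 228.63*I)
p/Y = (2 - 132*I*sqrt(3))/(1/8401) = (2 - 132*I*sqrt(3))*8401 = 16802 - 1108932*I*sqrt(3)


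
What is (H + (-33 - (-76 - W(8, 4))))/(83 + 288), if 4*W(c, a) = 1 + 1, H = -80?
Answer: -73/742 ≈ -0.098383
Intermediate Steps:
W(c, a) = ½ (W(c, a) = (1 + 1)/4 = (¼)*2 = ½)
(H + (-33 - (-76 - W(8, 4))))/(83 + 288) = (-80 + (-33 - (-76 - 1*½)))/(83 + 288) = (-80 + (-33 - (-76 - ½)))/371 = (-80 + (-33 - 1*(-153/2)))*(1/371) = (-80 + (-33 + 153/2))*(1/371) = (-80 + 87/2)*(1/371) = -73/2*1/371 = -73/742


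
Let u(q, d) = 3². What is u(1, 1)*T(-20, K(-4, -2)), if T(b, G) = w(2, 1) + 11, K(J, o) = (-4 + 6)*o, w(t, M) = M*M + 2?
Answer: 126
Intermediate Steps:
u(q, d) = 9
w(t, M) = 2 + M² (w(t, M) = M² + 2 = 2 + M²)
K(J, o) = 2*o
T(b, G) = 14 (T(b, G) = (2 + 1²) + 11 = (2 + 1) + 11 = 3 + 11 = 14)
u(1, 1)*T(-20, K(-4, -2)) = 9*14 = 126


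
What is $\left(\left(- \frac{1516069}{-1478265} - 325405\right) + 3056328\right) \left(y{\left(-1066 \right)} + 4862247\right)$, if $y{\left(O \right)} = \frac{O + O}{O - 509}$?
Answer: $\frac{30915737332936119756248}{2328267375} \approx 1.3278 \cdot 10^{13}$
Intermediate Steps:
$y{\left(O \right)} = \frac{2 O}{-509 + O}$
$\left(\left(- \frac{1516069}{-1478265} - 325405\right) + 3056328\right) \left(y{\left(-1066 \right)} + 4862247\right) = \left(\left(- \frac{1516069}{-1478265} - 325405\right) + 3056328\right) \left(2 \left(-1066\right) \frac{1}{-509 - 1066} + 4862247\right) = \left(\left(\left(-1516069\right) \left(- \frac{1}{1478265}\right) - 325405\right) + 3056328\right) \left(2 \left(-1066\right) \frac{1}{-1575} + 4862247\right) = \left(\left(\frac{1516069}{1478265} - 325405\right) + 3056328\right) \left(2 \left(-1066\right) \left(- \frac{1}{1575}\right) + 4862247\right) = \left(- \frac{481033306256}{1478265} + 3056328\right) \left(\frac{2132}{1575} + 4862247\right) = \frac{4037029404664}{1478265} \cdot \frac{7658041157}{1575} = \frac{30915737332936119756248}{2328267375}$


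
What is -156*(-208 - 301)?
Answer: 79404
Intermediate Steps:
-156*(-208 - 301) = -156*(-509) = 79404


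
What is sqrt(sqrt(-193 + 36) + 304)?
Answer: sqrt(304 + I*sqrt(157)) ≈ 17.439 + 0.3592*I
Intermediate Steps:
sqrt(sqrt(-193 + 36) + 304) = sqrt(sqrt(-157) + 304) = sqrt(I*sqrt(157) + 304) = sqrt(304 + I*sqrt(157))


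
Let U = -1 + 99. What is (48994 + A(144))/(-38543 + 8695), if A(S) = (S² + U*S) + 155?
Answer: -83997/29848 ≈ -2.8142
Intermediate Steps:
U = 98
A(S) = 155 + S² + 98*S (A(S) = (S² + 98*S) + 155 = 155 + S² + 98*S)
(48994 + A(144))/(-38543 + 8695) = (48994 + (155 + 144² + 98*144))/(-38543 + 8695) = (48994 + (155 + 20736 + 14112))/(-29848) = (48994 + 35003)*(-1/29848) = 83997*(-1/29848) = -83997/29848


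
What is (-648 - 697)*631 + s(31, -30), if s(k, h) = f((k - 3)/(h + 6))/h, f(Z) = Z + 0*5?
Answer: -152765093/180 ≈ -8.4870e+5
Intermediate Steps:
f(Z) = Z (f(Z) = Z + 0 = Z)
s(k, h) = (-3 + k)/(h*(6 + h)) (s(k, h) = ((k - 3)/(h + 6))/h = ((-3 + k)/(6 + h))/h = (-3 + k)/(h*(6 + h)))
(-648 - 697)*631 + s(31, -30) = (-648 - 697)*631 + (-3 + 31)/((-30)*(6 - 30)) = -1345*631 - 1/30*28/(-24) = -848695 - 1/30*(-1/24)*28 = -848695 + 7/180 = -152765093/180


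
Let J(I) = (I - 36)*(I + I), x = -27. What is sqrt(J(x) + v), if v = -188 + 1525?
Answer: sqrt(4739) ≈ 68.840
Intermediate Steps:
J(I) = 2*I*(-36 + I) (J(I) = (-36 + I)*(2*I) = 2*I*(-36 + I))
v = 1337
sqrt(J(x) + v) = sqrt(2*(-27)*(-36 - 27) + 1337) = sqrt(2*(-27)*(-63) + 1337) = sqrt(3402 + 1337) = sqrt(4739)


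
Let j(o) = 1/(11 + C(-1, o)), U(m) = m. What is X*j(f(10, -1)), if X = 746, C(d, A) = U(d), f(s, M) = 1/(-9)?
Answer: 373/5 ≈ 74.600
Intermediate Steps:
f(s, M) = -⅑
C(d, A) = d
j(o) = ⅒ (j(o) = 1/(11 - 1) = 1/10 = ⅒)
X*j(f(10, -1)) = 746*(⅒) = 373/5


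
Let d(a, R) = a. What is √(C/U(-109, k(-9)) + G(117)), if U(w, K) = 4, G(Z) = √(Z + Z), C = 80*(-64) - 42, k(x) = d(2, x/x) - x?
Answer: √(-5162 + 12*√26)/2 ≈ 35.71*I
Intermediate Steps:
k(x) = 2 - x
C = -5162 (C = -5120 - 42 = -5162)
G(Z) = √2*√Z (G(Z) = √(2*Z) = √2*√Z)
√(C/U(-109, k(-9)) + G(117)) = √(-5162/4 + √2*√117) = √(-5162*¼ + √2*(3*√13)) = √(-2581/2 + 3*√26)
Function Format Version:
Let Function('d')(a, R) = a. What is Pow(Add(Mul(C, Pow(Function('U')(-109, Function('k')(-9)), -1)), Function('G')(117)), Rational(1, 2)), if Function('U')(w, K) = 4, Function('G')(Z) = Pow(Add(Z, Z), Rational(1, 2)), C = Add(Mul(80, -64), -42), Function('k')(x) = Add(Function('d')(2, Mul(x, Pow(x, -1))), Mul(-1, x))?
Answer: Mul(Rational(1, 2), Pow(Add(-5162, Mul(12, Pow(26, Rational(1, 2)))), Rational(1, 2))) ≈ Mul(35.710, I)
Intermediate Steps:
Function('k')(x) = Add(2, Mul(-1, x))
C = -5162 (C = Add(-5120, -42) = -5162)
Function('G')(Z) = Mul(Pow(2, Rational(1, 2)), Pow(Z, Rational(1, 2))) (Function('G')(Z) = Pow(Mul(2, Z), Rational(1, 2)) = Mul(Pow(2, Rational(1, 2)), Pow(Z, Rational(1, 2))))
Pow(Add(Mul(C, Pow(Function('U')(-109, Function('k')(-9)), -1)), Function('G')(117)), Rational(1, 2)) = Pow(Add(Mul(-5162, Pow(4, -1)), Mul(Pow(2, Rational(1, 2)), Pow(117, Rational(1, 2)))), Rational(1, 2)) = Pow(Add(Mul(-5162, Rational(1, 4)), Mul(Pow(2, Rational(1, 2)), Mul(3, Pow(13, Rational(1, 2))))), Rational(1, 2)) = Pow(Add(Rational(-2581, 2), Mul(3, Pow(26, Rational(1, 2)))), Rational(1, 2))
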